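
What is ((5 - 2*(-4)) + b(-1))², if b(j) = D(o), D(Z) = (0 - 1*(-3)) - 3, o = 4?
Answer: 169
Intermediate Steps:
D(Z) = 0 (D(Z) = (0 + 3) - 3 = 3 - 3 = 0)
b(j) = 0
((5 - 2*(-4)) + b(-1))² = ((5 - 2*(-4)) + 0)² = ((5 + 8) + 0)² = (13 + 0)² = 13² = 169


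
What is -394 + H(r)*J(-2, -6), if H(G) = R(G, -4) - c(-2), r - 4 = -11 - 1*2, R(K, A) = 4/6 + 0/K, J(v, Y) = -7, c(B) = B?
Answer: -1238/3 ≈ -412.67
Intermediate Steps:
R(K, A) = ⅔ (R(K, A) = 4*(⅙) + 0 = ⅔ + 0 = ⅔)
r = -9 (r = 4 + (-11 - 1*2) = 4 + (-11 - 2) = 4 - 13 = -9)
H(G) = 8/3 (H(G) = ⅔ - 1*(-2) = ⅔ + 2 = 8/3)
-394 + H(r)*J(-2, -6) = -394 + (8/3)*(-7) = -394 - 56/3 = -1238/3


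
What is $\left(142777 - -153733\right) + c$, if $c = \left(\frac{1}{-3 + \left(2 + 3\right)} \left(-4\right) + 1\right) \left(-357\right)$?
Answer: $296867$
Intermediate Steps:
$c = 357$ ($c = \left(\frac{1}{-3 + 5} \left(-4\right) + 1\right) \left(-357\right) = \left(\frac{1}{2} \left(-4\right) + 1\right) \left(-357\right) = \left(-2 + 1\right) \left(-357\right) = \left(-1\right) \left(-357\right) = 357$)
$\left(142777 - -153733\right) + c = \left(142777 - -153733\right) + 357 = \left(142777 + 153733\right) + 357 = 296510 + 357 = 296867$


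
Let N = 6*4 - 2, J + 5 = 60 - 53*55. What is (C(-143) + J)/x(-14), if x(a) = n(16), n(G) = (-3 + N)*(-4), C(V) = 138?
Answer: 1361/38 ≈ 35.816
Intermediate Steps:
J = -2860 (J = -5 + (60 - 53*55) = -5 + (60 - 2915) = -5 - 2855 = -2860)
N = 22 (N = 24 - 2 = 22)
n(G) = -76 (n(G) = (-3 + 22)*(-4) = 19*(-4) = -76)
x(a) = -76
(C(-143) + J)/x(-14) = (138 - 2860)/(-76) = -2722*(-1/76) = 1361/38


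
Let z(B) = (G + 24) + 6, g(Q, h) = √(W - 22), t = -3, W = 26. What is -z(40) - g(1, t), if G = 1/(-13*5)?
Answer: -2079/65 ≈ -31.985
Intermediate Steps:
g(Q, h) = 2 (g(Q, h) = √(26 - 22) = √4 = 2)
G = -1/65 (G = 1/(-65) = -1/65 ≈ -0.015385)
z(B) = 1949/65 (z(B) = (-1/65 + 24) + 6 = 1559/65 + 6 = 1949/65)
-z(40) - g(1, t) = -1*1949/65 - 1*2 = -1949/65 - 2 = -2079/65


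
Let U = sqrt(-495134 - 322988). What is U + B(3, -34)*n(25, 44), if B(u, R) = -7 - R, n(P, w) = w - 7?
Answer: 999 + I*sqrt(818122) ≈ 999.0 + 904.5*I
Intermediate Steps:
n(P, w) = -7 + w
U = I*sqrt(818122) (U = sqrt(-818122) = I*sqrt(818122) ≈ 904.5*I)
U + B(3, -34)*n(25, 44) = I*sqrt(818122) + (-7 - 1*(-34))*(-7 + 44) = I*sqrt(818122) + (-7 + 34)*37 = I*sqrt(818122) + 27*37 = I*sqrt(818122) + 999 = 999 + I*sqrt(818122)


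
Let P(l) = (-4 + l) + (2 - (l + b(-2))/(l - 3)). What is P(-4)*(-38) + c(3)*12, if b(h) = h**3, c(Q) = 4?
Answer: 2388/7 ≈ 341.14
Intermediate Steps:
P(l) = -2 + l - (-8 + l)/(-3 + l) (P(l) = (-4 + l) + (2 - (l + (-2)**3)/(l - 3)) = (-4 + l) + (2 - (l - 8)/(-3 + l)) = (-4 + l) + (2 - (-8 + l)/(-3 + l)) = -2 + l - (-8 + l)/(-3 + l))
P(-4)*(-38) + c(3)*12 = ((14 + (-4)**2 - 6*(-4))/(-3 - 4))*(-38) + 4*12 = ((14 + 16 + 24)/(-7))*(-38) + 48 = -1/7*54*(-38) + 48 = -54/7*(-38) + 48 = 2052/7 + 48 = 2388/7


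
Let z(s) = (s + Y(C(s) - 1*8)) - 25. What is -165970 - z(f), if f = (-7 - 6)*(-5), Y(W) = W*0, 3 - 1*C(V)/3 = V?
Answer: -166010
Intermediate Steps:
C(V) = 9 - 3*V
Y(W) = 0
f = 65 (f = -13*(-5) = 65)
z(s) = -25 + s (z(s) = (s + 0) - 25 = s - 25 = -25 + s)
-165970 - z(f) = -165970 - (-25 + 65) = -165970 - 1*40 = -165970 - 40 = -166010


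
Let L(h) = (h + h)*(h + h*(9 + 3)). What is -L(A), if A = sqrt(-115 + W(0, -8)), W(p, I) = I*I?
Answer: 1326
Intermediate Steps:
W(p, I) = I**2
A = I*sqrt(51) (A = sqrt(-115 + (-8)**2) = sqrt(-115 + 64) = sqrt(-51) = I*sqrt(51) ≈ 7.1414*I)
L(h) = 26*h**2 (L(h) = (2*h)*(h + h*12) = (2*h)*(h + 12*h) = (2*h)*(13*h) = 26*h**2)
-L(A) = -26*(I*sqrt(51))**2 = -26*(-51) = -1*(-1326) = 1326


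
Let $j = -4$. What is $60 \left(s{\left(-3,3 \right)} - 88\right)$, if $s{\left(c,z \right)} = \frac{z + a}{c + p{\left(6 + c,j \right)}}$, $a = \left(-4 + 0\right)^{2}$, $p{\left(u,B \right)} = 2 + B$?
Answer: $-5508$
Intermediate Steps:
$a = 16$ ($a = \left(-4\right)^{2} = 16$)
$s{\left(c,z \right)} = \frac{16 + z}{-2 + c}$ ($s{\left(c,z \right)} = \frac{z + 16}{c + \left(2 - 4\right)} = \frac{16 + z}{c - 2} = \frac{16 + z}{-2 + c}$)
$60 \left(s{\left(-3,3 \right)} - 88\right) = 60 \left(\frac{16 + 3}{-2 - 3} - 88\right) = 60 \left(\frac{1}{-5} \cdot 19 - 88\right) = 60 \left(\left(- \frac{1}{5}\right) 19 - 88\right) = 60 \left(- \frac{19}{5} - 88\right) = 60 \left(- \frac{459}{5}\right) = -5508$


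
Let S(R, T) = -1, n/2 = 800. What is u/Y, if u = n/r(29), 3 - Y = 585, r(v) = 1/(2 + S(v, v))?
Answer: -800/291 ≈ -2.7491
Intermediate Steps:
n = 1600 (n = 2*800 = 1600)
r(v) = 1 (r(v) = 1/(2 - 1) = 1/1 = 1)
Y = -582 (Y = 3 - 1*585 = 3 - 585 = -582)
u = 1600 (u = 1600/1 = 1600*1 = 1600)
u/Y = 1600/(-582) = 1600*(-1/582) = -800/291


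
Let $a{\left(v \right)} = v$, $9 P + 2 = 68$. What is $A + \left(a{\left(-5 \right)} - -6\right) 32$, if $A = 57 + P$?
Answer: $\frac{289}{3} \approx 96.333$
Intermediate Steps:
$P = \frac{22}{3}$ ($P = - \frac{2}{9} + \frac{1}{9} \cdot 68 = - \frac{2}{9} + \frac{68}{9} = \frac{22}{3} \approx 7.3333$)
$A = \frac{193}{3}$ ($A = 57 + \frac{22}{3} = \frac{193}{3} \approx 64.333$)
$A + \left(a{\left(-5 \right)} - -6\right) 32 = \frac{193}{3} + \left(-5 - -6\right) 32 = \frac{193}{3} + \left(-5 + 6\right) 32 = \frac{193}{3} + 1 \cdot 32 = \frac{193}{3} + 32 = \frac{289}{3}$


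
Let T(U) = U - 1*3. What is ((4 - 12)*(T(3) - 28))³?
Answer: 11239424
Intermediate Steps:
T(U) = -3 + U (T(U) = U - 3 = -3 + U)
((4 - 12)*(T(3) - 28))³ = ((4 - 12)*((-3 + 3) - 28))³ = (-8*(0 - 28))³ = (-8*(-28))³ = 224³ = 11239424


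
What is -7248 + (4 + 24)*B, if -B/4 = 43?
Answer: -12064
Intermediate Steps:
B = -172 (B = -4*43 = -172)
-7248 + (4 + 24)*B = -7248 + (4 + 24)*(-172) = -7248 + 28*(-172) = -7248 - 4816 = -12064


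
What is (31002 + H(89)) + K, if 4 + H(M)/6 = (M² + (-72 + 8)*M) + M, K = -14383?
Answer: 30479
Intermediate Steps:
H(M) = -24 - 378*M + 6*M² (H(M) = -24 + 6*((M² + (-72 + 8)*M) + M) = -24 + 6*((M² - 64*M) + M) = -24 + 6*(M² - 63*M) = -24 + (-378*M + 6*M²) = -24 - 378*M + 6*M²)
(31002 + H(89)) + K = (31002 + (-24 - 378*89 + 6*89²)) - 14383 = (31002 + (-24 - 33642 + 6*7921)) - 14383 = (31002 + (-24 - 33642 + 47526)) - 14383 = (31002 + 13860) - 14383 = 44862 - 14383 = 30479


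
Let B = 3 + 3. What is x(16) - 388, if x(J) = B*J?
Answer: -292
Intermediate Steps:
B = 6
x(J) = 6*J
x(16) - 388 = 6*16 - 388 = 96 - 388 = -292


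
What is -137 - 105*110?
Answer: -11687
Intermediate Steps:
-137 - 105*110 = -137 - 11550 = -11687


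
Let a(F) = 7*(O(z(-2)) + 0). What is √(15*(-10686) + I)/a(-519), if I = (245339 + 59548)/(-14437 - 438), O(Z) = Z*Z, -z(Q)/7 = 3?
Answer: I*√1418848089015/9183825 ≈ 0.1297*I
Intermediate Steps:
z(Q) = -21 (z(Q) = -7*3 = -21)
O(Z) = Z²
I = -304887/14875 (I = 304887/(-14875) = 304887*(-1/14875) = -304887/14875 ≈ -20.497)
a(F) = 3087 (a(F) = 7*((-21)² + 0) = 7*(441 + 0) = 7*441 = 3087)
√(15*(-10686) + I)/a(-519) = √(15*(-10686) - 304887/14875)/3087 = √(-160290 - 304887/14875)*(1/3087) = √(-2384618637/14875)*(1/3087) = (I*√1418848089015/2975)*(1/3087) = I*√1418848089015/9183825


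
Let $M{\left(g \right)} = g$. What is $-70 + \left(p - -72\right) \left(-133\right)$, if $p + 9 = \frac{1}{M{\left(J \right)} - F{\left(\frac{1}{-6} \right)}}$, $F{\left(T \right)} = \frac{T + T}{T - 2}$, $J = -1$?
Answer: $- \frac{125006}{15} \approx -8333.7$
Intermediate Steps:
$F{\left(T \right)} = \frac{2 T}{-2 + T}$
$p = - \frac{148}{15}$ ($p = -9 + \frac{1}{-1 - \frac{2}{\left(-6\right) \left(-2 + \frac{1}{-6}\right)}} = -9 + \frac{1}{-1 - 2 \left(- \frac{1}{6}\right) \frac{1}{-2 - \frac{1}{6}}} = -9 + \frac{1}{-1 - 2 \left(- \frac{1}{6}\right) \frac{1}{- \frac{13}{6}}} = -9 + \frac{1}{-1 - 2 \left(- \frac{1}{6}\right) \left(- \frac{6}{13}\right)} = -9 + \frac{1}{-1 - \frac{2}{13}} = -9 + \frac{1}{- \frac{15}{13}} = -9 - \frac{13}{15} = - \frac{148}{15} \approx -9.8667$)
$-70 + \left(p - -72\right) \left(-133\right) = -70 + \left(- \frac{148}{15} - -72\right) \left(-133\right) = -70 + \left(- \frac{148}{15} + 72\right) \left(-133\right) = -70 + \frac{932}{15} \left(-133\right) = -70 - \frac{123956}{15} = - \frac{125006}{15}$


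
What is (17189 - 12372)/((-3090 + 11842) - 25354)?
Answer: -4817/16602 ≈ -0.29015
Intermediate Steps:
(17189 - 12372)/((-3090 + 11842) - 25354) = 4817/(8752 - 25354) = 4817/(-16602) = 4817*(-1/16602) = -4817/16602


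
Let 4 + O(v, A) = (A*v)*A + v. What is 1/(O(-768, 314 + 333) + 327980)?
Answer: -1/321164504 ≈ -3.1137e-9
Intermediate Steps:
O(v, A) = -4 + v + v*A**2 (O(v, A) = -4 + ((A*v)*A + v) = -4 + (v*A**2 + v) = -4 + (v + v*A**2) = -4 + v + v*A**2)
1/(O(-768, 314 + 333) + 327980) = 1/((-4 - 768 - 768*(314 + 333)**2) + 327980) = 1/((-4 - 768 - 768*647**2) + 327980) = 1/((-4 - 768 - 768*418609) + 327980) = 1/((-4 - 768 - 321491712) + 327980) = 1/(-321492484 + 327980) = 1/(-321164504) = -1/321164504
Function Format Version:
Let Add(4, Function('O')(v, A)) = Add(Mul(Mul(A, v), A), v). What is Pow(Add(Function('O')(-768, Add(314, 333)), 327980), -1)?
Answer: Rational(-1, 321164504) ≈ -3.1137e-9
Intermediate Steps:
Function('O')(v, A) = Add(-4, v, Mul(v, Pow(A, 2))) (Function('O')(v, A) = Add(-4, Add(Mul(Mul(A, v), A), v)) = Add(-4, Add(Mul(v, Pow(A, 2)), v)) = Add(-4, Add(v, Mul(v, Pow(A, 2)))) = Add(-4, v, Mul(v, Pow(A, 2))))
Pow(Add(Function('O')(-768, Add(314, 333)), 327980), -1) = Pow(Add(Add(-4, -768, Mul(-768, Pow(Add(314, 333), 2))), 327980), -1) = Pow(Add(Add(-4, -768, Mul(-768, Pow(647, 2))), 327980), -1) = Pow(Add(Add(-4, -768, Mul(-768, 418609)), 327980), -1) = Pow(Add(Add(-4, -768, -321491712), 327980), -1) = Pow(Add(-321492484, 327980), -1) = Pow(-321164504, -1) = Rational(-1, 321164504)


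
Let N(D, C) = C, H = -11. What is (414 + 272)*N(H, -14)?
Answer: -9604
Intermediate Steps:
(414 + 272)*N(H, -14) = (414 + 272)*(-14) = 686*(-14) = -9604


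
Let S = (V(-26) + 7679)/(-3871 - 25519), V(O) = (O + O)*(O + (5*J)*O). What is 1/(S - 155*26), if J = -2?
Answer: -29390/118437211 ≈ -0.00024815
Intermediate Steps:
V(O) = -18*O**2 (V(O) = (O + O)*(O + (5*(-2))*O) = (2*O)*(O - 10*O) = (2*O)*(-9*O) = -18*O**2)
S = 4489/29390 (S = (-18*(-26)**2 + 7679)/(-3871 - 25519) = (-18*676 + 7679)/(-29390) = (-12168 + 7679)*(-1/29390) = -4489*(-1/29390) = 4489/29390 ≈ 0.15274)
1/(S - 155*26) = 1/(4489/29390 - 155*26) = 1/(4489/29390 - 4030) = 1/(-118437211/29390) = -29390/118437211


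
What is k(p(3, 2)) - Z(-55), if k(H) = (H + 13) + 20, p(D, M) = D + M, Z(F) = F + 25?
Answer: 68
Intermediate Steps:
Z(F) = 25 + F
k(H) = 33 + H (k(H) = (13 + H) + 20 = 33 + H)
k(p(3, 2)) - Z(-55) = (33 + (3 + 2)) - (25 - 55) = (33 + 5) - 1*(-30) = 38 + 30 = 68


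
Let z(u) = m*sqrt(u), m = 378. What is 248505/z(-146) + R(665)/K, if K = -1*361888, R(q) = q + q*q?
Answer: -221445/180944 - 82835*I*sqrt(146)/18396 ≈ -1.2238 - 54.409*I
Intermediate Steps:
z(u) = 378*sqrt(u)
R(q) = q + q**2
K = -361888
248505/z(-146) + R(665)/K = 248505/((378*sqrt(-146))) + (665*(1 + 665))/(-361888) = 248505/((378*(I*sqrt(146)))) + (665*666)*(-1/361888) = 248505/((378*I*sqrt(146))) + 442890*(-1/361888) = 248505*(-I*sqrt(146)/55188) - 221445/180944 = -82835*I*sqrt(146)/18396 - 221445/180944 = -221445/180944 - 82835*I*sqrt(146)/18396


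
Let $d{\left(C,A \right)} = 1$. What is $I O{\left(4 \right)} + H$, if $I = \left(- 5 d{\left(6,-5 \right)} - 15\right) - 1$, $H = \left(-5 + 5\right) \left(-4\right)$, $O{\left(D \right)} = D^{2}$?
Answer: $-336$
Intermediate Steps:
$H = 0$ ($H = 0 \left(-4\right) = 0$)
$I = -21$ ($I = \left(\left(-5\right) 1 - 15\right) - 1 = \left(-5 - 15\right) - 1 = -20 - 1 = -21$)
$I O{\left(4 \right)} + H = - 21 \cdot 4^{2} + 0 = \left(-21\right) 16 + 0 = -336 + 0 = -336$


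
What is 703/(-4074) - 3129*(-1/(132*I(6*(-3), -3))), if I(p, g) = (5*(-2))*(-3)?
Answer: 553537/896280 ≈ 0.61759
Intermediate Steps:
I(p, g) = 30 (I(p, g) = -10*(-3) = 30)
703/(-4074) - 3129*(-1/(132*I(6*(-3), -3))) = 703/(-4074) - 3129/((-132*30)) = 703*(-1/4074) - 3129/(-3960) = -703/4074 - 3129*(-1/3960) = -703/4074 + 1043/1320 = 553537/896280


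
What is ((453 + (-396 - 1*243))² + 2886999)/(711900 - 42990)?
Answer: 194773/44594 ≈ 4.3677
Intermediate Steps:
((453 + (-396 - 1*243))² + 2886999)/(711900 - 42990) = ((453 + (-396 - 243))² + 2886999)/668910 = ((453 - 639)² + 2886999)*(1/668910) = ((-186)² + 2886999)*(1/668910) = (34596 + 2886999)*(1/668910) = 2921595*(1/668910) = 194773/44594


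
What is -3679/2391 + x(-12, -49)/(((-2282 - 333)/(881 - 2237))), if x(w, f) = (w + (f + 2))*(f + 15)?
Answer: 6494224591/6252465 ≈ 1038.7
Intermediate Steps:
x(w, f) = (15 + f)*(2 + f + w) (x(w, f) = (w + (2 + f))*(15 + f) = (2 + f + w)*(15 + f) = (15 + f)*(2 + f + w))
-3679/2391 + x(-12, -49)/(((-2282 - 333)/(881 - 2237))) = -3679/2391 + (30 + (-49)² + 15*(-12) + 17*(-49) - 49*(-12))/(((-2282 - 333)/(881 - 2237))) = -3679*1/2391 + (30 + 2401 - 180 - 833 + 588)/((-2615/(-1356))) = -3679/2391 + 2006/((-2615*(-1/1356))) = -3679/2391 + 2006/(2615/1356) = -3679/2391 + 2006*(1356/2615) = -3679/2391 + 2720136/2615 = 6494224591/6252465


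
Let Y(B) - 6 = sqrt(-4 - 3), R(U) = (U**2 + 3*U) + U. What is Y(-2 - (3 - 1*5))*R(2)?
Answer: 72 + 12*I*sqrt(7) ≈ 72.0 + 31.749*I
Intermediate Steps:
R(U) = U**2 + 4*U
Y(B) = 6 + I*sqrt(7) (Y(B) = 6 + sqrt(-4 - 3) = 6 + sqrt(-7) = 6 + I*sqrt(7))
Y(-2 - (3 - 1*5))*R(2) = (6 + I*sqrt(7))*(2*(4 + 2)) = (6 + I*sqrt(7))*(2*6) = (6 + I*sqrt(7))*12 = 72 + 12*I*sqrt(7)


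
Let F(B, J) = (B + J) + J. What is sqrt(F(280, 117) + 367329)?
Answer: 7*sqrt(7507) ≈ 606.50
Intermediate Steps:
F(B, J) = B + 2*J
sqrt(F(280, 117) + 367329) = sqrt((280 + 2*117) + 367329) = sqrt((280 + 234) + 367329) = sqrt(514 + 367329) = sqrt(367843) = 7*sqrt(7507)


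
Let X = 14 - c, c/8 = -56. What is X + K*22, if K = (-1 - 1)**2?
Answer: 550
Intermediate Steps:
c = -448 (c = 8*(-56) = -448)
X = 462 (X = 14 - 1*(-448) = 14 + 448 = 462)
K = 4 (K = (-2)**2 = 4)
X + K*22 = 462 + 4*22 = 462 + 88 = 550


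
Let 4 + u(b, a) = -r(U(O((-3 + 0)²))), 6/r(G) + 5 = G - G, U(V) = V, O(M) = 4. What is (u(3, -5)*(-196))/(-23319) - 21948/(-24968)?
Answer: 622628717/727785990 ≈ 0.85551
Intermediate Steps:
r(G) = -6/5 (r(G) = 6/(-5 + (G - G)) = 6/(-5 + 0) = 6/(-5) = 6*(-⅕) = -6/5)
u(b, a) = -14/5 (u(b, a) = -4 - 1*(-6/5) = -4 + 6/5 = -14/5)
(u(3, -5)*(-196))/(-23319) - 21948/(-24968) = -14/5*(-196)/(-23319) - 21948/(-24968) = (2744/5)*(-1/23319) - 21948*(-1/24968) = -2744/116595 + 5487/6242 = 622628717/727785990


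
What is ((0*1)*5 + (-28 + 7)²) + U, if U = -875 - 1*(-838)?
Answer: 404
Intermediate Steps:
U = -37 (U = -875 + 838 = -37)
((0*1)*5 + (-28 + 7)²) + U = ((0*1)*5 + (-28 + 7)²) - 37 = (0*5 + (-21)²) - 37 = (0 + 441) - 37 = 441 - 37 = 404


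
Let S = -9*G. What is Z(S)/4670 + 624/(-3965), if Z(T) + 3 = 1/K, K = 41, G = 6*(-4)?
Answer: -922777/5839835 ≈ -0.15801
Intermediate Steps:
G = -24
S = 216 (S = -9*(-24) = 216)
Z(T) = -122/41 (Z(T) = -3 + 1/41 = -122/41)
Z(S)/4670 + 624/(-3965) = -122/41/4670 + 624/(-3965) = -122/41*1/4670 + 624*(-1/3965) = -61/95735 - 48/305 = -922777/5839835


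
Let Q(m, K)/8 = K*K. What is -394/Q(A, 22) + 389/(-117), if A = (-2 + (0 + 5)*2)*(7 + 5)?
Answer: -776153/226512 ≈ -3.4265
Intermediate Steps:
A = 96 (A = (-2 + 5*2)*12 = (-2 + 10)*12 = 8*12 = 96)
Q(m, K) = 8*K² (Q(m, K) = 8*(K*K) = 8*K²)
-394/Q(A, 22) + 389/(-117) = -394/(8*22²) + 389/(-117) = -394/(8*484) + 389*(-1/117) = -394/3872 - 389/117 = -394*1/3872 - 389/117 = -197/1936 - 389/117 = -776153/226512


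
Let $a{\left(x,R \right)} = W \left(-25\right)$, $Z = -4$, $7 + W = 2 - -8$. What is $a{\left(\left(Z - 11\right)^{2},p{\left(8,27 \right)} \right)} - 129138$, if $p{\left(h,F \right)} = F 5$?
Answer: $-129213$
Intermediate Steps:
$W = 3$ ($W = -7 + \left(2 - -8\right) = -7 + \left(2 + 8\right) = -7 + 10 = 3$)
$p{\left(h,F \right)} = 5 F$
$a{\left(x,R \right)} = -75$ ($a{\left(x,R \right)} = 3 \left(-25\right) = -75$)
$a{\left(\left(Z - 11\right)^{2},p{\left(8,27 \right)} \right)} - 129138 = -75 - 129138 = -129213$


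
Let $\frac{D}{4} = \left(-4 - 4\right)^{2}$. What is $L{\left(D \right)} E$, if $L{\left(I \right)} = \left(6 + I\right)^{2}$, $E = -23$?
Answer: $-1578812$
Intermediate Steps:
$D = 256$ ($D = 4 \left(-4 - 4\right)^{2} = 4 \left(-8\right)^{2} = 4 \cdot 64 = 256$)
$L{\left(D \right)} E = \left(6 + 256\right)^{2} \left(-23\right) = 262^{2} \left(-23\right) = 68644 \left(-23\right) = -1578812$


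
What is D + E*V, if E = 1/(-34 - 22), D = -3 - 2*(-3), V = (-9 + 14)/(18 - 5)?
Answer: 2179/728 ≈ 2.9931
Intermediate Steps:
V = 5/13 ≈ 0.38462
D = 3 (D = -3 + 6 = 3)
E = -1/56 (E = 1/(-56) = -1/56 ≈ -0.017857)
D + E*V = 3 - 1/56*5/13 = 3 - 5/728 = 2179/728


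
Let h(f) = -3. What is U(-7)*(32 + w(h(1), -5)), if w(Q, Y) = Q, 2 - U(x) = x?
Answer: 261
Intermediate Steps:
U(x) = 2 - x
U(-7)*(32 + w(h(1), -5)) = (2 - 1*(-7))*(32 - 3) = (2 + 7)*29 = 9*29 = 261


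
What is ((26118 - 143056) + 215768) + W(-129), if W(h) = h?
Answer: 98701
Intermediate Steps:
((26118 - 143056) + 215768) + W(-129) = ((26118 - 143056) + 215768) - 129 = (-116938 + 215768) - 129 = 98830 - 129 = 98701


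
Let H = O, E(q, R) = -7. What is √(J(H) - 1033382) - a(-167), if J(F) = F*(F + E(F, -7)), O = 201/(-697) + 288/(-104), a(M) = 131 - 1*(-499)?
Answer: -630 + I*√84839915838362/9061 ≈ -630.0 + 1016.5*I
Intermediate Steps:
a(M) = 630 (a(M) = 131 + 499 = 630)
O = -27705/9061 (O = 201*(-1/697) + 288*(-1/104) = -201/697 - 36/13 = -27705/9061 ≈ -3.0576)
H = -27705/9061 ≈ -3.0576
J(F) = F*(-7 + F) (J(F) = F*(F - 7) = F*(-7 + F))
√(J(H) - 1033382) - a(-167) = √(-27705*(-7 - 27705/9061)/9061 - 1033382) - 1*630 = √(-27705/9061*(-91132/9061) - 1033382) - 630 = √(2524812060/82101721 - 1033382) - 630 = √(-84839915838362/82101721) - 630 = I*√84839915838362/9061 - 630 = -630 + I*√84839915838362/9061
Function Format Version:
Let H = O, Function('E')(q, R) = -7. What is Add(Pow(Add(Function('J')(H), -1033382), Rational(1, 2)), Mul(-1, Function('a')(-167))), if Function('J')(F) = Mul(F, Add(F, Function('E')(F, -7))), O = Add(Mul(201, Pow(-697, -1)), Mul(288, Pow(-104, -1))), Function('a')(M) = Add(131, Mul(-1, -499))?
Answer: Add(-630, Mul(Rational(1, 9061), I, Pow(84839915838362, Rational(1, 2)))) ≈ Add(-630.00, Mul(1016.5, I))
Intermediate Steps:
Function('a')(M) = 630 (Function('a')(M) = Add(131, 499) = 630)
O = Rational(-27705, 9061) (O = Add(Mul(201, Rational(-1, 697)), Mul(288, Rational(-1, 104))) = Add(Rational(-201, 697), Rational(-36, 13)) = Rational(-27705, 9061) ≈ -3.0576)
H = Rational(-27705, 9061) ≈ -3.0576
Function('J')(F) = Mul(F, Add(-7, F)) (Function('J')(F) = Mul(F, Add(F, -7)) = Mul(F, Add(-7, F)))
Add(Pow(Add(Function('J')(H), -1033382), Rational(1, 2)), Mul(-1, Function('a')(-167))) = Add(Pow(Add(Mul(Rational(-27705, 9061), Add(-7, Rational(-27705, 9061))), -1033382), Rational(1, 2)), Mul(-1, 630)) = Add(Pow(Add(Mul(Rational(-27705, 9061), Rational(-91132, 9061)), -1033382), Rational(1, 2)), -630) = Add(Pow(Add(Rational(2524812060, 82101721), -1033382), Rational(1, 2)), -630) = Add(Pow(Rational(-84839915838362, 82101721), Rational(1, 2)), -630) = Add(Mul(Rational(1, 9061), I, Pow(84839915838362, Rational(1, 2))), -630) = Add(-630, Mul(Rational(1, 9061), I, Pow(84839915838362, Rational(1, 2))))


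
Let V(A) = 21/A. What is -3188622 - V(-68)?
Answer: -216826275/68 ≈ -3.1886e+6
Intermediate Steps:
-3188622 - V(-68) = -3188622 - 21/(-68) = -3188622 - 21*(-1)/68 = -3188622 - 1*(-21/68) = -3188622 + 21/68 = -216826275/68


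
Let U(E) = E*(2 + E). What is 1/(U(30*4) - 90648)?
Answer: -1/76008 ≈ -1.3157e-5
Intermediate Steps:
1/(U(30*4) - 90648) = 1/((30*4)*(2 + 30*4) - 90648) = 1/(120*(2 + 120) - 90648) = 1/(120*122 - 90648) = 1/(14640 - 90648) = 1/(-76008) = -1/76008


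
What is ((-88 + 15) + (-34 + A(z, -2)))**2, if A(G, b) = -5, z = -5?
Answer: 12544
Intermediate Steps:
((-88 + 15) + (-34 + A(z, -2)))**2 = ((-88 + 15) + (-34 - 5))**2 = (-73 - 39)**2 = (-112)**2 = 12544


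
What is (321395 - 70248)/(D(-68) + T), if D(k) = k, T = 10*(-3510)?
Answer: -251147/35168 ≈ -7.1413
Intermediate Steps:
T = -35100
(321395 - 70248)/(D(-68) + T) = (321395 - 70248)/(-68 - 35100) = 251147/(-35168) = 251147*(-1/35168) = -251147/35168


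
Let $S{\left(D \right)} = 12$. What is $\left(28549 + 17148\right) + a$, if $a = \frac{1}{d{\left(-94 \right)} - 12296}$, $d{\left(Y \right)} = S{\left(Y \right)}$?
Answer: $\frac{561341947}{12284} \approx 45697.0$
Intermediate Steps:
$d{\left(Y \right)} = 12$
$a = - \frac{1}{12284}$ ($a = \frac{1}{12 - 12296} = \frac{1}{-12284} = - \frac{1}{12284} \approx -8.1407 \cdot 10^{-5}$)
$\left(28549 + 17148\right) + a = \left(28549 + 17148\right) - \frac{1}{12284} = 45697 - \frac{1}{12284} = \frac{561341947}{12284}$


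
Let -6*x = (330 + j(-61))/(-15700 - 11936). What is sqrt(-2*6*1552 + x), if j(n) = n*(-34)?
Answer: I*sqrt(72571637330)/1974 ≈ 136.47*I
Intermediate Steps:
j(n) = -34*n
x = 601/41454 (x = -(330 - 34*(-61))/(6*(-15700 - 11936)) = -(330 + 2074)/(6*(-27636)) = -1202*(-1)/(3*27636) = -1/6*(-601/6909) = 601/41454 ≈ 0.014498)
sqrt(-2*6*1552 + x) = sqrt(-2*6*1552 + 601/41454) = sqrt(-12*1552 + 601/41454) = sqrt(-18624 + 601/41454) = sqrt(-772038695/41454) = I*sqrt(72571637330)/1974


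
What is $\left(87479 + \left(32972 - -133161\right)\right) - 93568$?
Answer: $160044$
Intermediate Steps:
$\left(87479 + \left(32972 - -133161\right)\right) - 93568 = \left(87479 + \left(32972 + 133161\right)\right) - 93568 = \left(87479 + 166133\right) - 93568 = 253612 - 93568 = 160044$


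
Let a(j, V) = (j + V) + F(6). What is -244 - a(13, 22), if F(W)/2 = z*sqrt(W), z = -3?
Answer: -279 + 6*sqrt(6) ≈ -264.30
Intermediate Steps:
F(W) = -6*sqrt(W) (F(W) = 2*(-3*sqrt(W)) = -6*sqrt(W))
a(j, V) = V + j - 6*sqrt(6) (a(j, V) = (j + V) - 6*sqrt(6) = (V + j) - 6*sqrt(6) = V + j - 6*sqrt(6))
-244 - a(13, 22) = -244 - (22 + 13 - 6*sqrt(6)) = -244 - (35 - 6*sqrt(6)) = -244 + (-35 + 6*sqrt(6)) = -279 + 6*sqrt(6)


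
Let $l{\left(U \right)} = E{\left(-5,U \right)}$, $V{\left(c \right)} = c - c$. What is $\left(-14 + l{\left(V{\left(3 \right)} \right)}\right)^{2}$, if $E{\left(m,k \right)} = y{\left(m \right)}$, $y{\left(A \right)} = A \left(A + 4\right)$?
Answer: $81$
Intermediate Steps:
$y{\left(A \right)} = A \left(4 + A\right)$
$E{\left(m,k \right)} = m \left(4 + m\right)$
$V{\left(c \right)} = 0$
$l{\left(U \right)} = 5$ ($l{\left(U \right)} = - 5 \left(4 - 5\right) = \left(-5\right) \left(-1\right) = 5$)
$\left(-14 + l{\left(V{\left(3 \right)} \right)}\right)^{2} = \left(-14 + 5\right)^{2} = \left(-9\right)^{2} = 81$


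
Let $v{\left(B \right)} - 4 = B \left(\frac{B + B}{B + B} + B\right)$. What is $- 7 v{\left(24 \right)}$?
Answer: $-4228$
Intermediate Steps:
$v{\left(B \right)} = 4 + B \left(1 + B\right)$ ($v{\left(B \right)} = 4 + B \left(\frac{B + B}{B + B} + B\right) = 4 + B \left(\frac{2 B}{2 B} + B\right) = 4 + B \left(2 B \frac{1}{2 B} + B\right) = 4 + B \left(1 + B\right)$)
$- 7 v{\left(24 \right)} = - 7 \left(4 + 24 + 24^{2}\right) = - 7 \left(4 + 24 + 576\right) = \left(-7\right) 604 = -4228$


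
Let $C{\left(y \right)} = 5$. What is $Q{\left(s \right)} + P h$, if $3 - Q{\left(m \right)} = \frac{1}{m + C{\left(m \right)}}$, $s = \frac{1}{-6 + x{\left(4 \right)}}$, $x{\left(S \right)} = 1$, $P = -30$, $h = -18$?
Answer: $\frac{13027}{24} \approx 542.79$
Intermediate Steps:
$s = - \frac{1}{5}$ ($s = \frac{1}{-6 + 1} = \frac{1}{-5} = - \frac{1}{5} \approx -0.2$)
$Q{\left(m \right)} = 3 - \frac{1}{5 + m}$ ($Q{\left(m \right)} = 3 - \frac{1}{m + 5} = 3 - \frac{1}{5 + m}$)
$Q{\left(s \right)} + P h = \frac{14 + 3 \left(- \frac{1}{5}\right)}{5 - \frac{1}{5}} - -540 = \frac{14 - \frac{3}{5}}{\frac{24}{5}} + 540 = \frac{5}{24} \cdot \frac{67}{5} + 540 = \frac{67}{24} + 540 = \frac{13027}{24}$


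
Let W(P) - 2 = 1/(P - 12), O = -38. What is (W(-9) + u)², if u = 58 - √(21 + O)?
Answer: 1577584/441 - 2518*I*√17/21 ≈ 3577.3 - 494.38*I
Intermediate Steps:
W(P) = 2 + 1/(-12 + P) (W(P) = 2 + 1/(P - 12) = 2 + 1/(-12 + P))
u = 58 - I*√17 (u = 58 - √(21 - 38) = 58 - √(-17) = 58 - I*√17 ≈ 58.0 - 4.1231*I)
(W(-9) + u)² = ((-23 + 2*(-9))/(-12 - 9) + (58 - I*√17))² = ((-23 - 18)/(-21) + (58 - I*√17))² = (-1/21*(-41) + (58 - I*√17))² = (41/21 + (58 - I*√17))² = (1259/21 - I*√17)²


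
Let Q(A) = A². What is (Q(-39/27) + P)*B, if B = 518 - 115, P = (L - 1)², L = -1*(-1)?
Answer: 68107/81 ≈ 840.83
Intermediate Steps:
L = 1
P = 0 (P = (1 - 1)² = 0² = 0)
B = 403
(Q(-39/27) + P)*B = ((-39/27)² + 0)*403 = ((-39*1/27)² + 0)*403 = ((-13/9)² + 0)*403 = (169/81 + 0)*403 = (169/81)*403 = 68107/81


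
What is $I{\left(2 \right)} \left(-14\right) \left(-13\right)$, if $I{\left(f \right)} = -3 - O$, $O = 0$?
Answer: $-546$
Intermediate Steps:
$I{\left(f \right)} = -3$ ($I{\left(f \right)} = -3 - 0 = -3 + 0 = -3$)
$I{\left(2 \right)} \left(-14\right) \left(-13\right) = \left(-3\right) \left(-14\right) \left(-13\right) = 42 \left(-13\right) = -546$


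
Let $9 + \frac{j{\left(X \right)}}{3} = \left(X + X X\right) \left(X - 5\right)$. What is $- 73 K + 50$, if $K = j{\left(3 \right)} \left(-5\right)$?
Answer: $-36085$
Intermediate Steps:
$j{\left(X \right)} = -27 + 3 \left(-5 + X\right) \left(X + X^{2}\right)$ ($j{\left(X \right)} = -27 + 3 \left(X + X X\right) \left(X - 5\right) = -27 + 3 \left(X + X^{2}\right) \left(-5 + X\right) = -27 + 3 \left(-5 + X\right) \left(X + X^{2}\right)$)
$K = 495$ ($K = \left(-27 - 45 - 12 \cdot 3^{2} + 3 \cdot 3^{3}\right) \left(-5\right) = \left(-27 - 45 - 108 + 3 \cdot 27\right) \left(-5\right) = \left(-27 - 45 - 108 + 81\right) \left(-5\right) = \left(-99\right) \left(-5\right) = 495$)
$- 73 K + 50 = \left(-73\right) 495 + 50 = -36135 + 50 = -36085$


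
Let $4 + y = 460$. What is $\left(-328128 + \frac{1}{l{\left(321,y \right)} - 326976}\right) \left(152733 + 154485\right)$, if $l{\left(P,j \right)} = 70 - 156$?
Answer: $- \frac{16485041374122633}{163531} \approx -1.0081 \cdot 10^{11}$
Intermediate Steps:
$y = 456$ ($y = -4 + 460 = 456$)
$l{\left(P,j \right)} = -86$
$\left(-328128 + \frac{1}{l{\left(321,y \right)} - 326976}\right) \left(152733 + 154485\right) = \left(-328128 + \frac{1}{-86 - 326976}\right) \left(152733 + 154485\right) = \left(-328128 + \frac{1}{-327062}\right) 307218 = \left(-328128 - \frac{1}{327062}\right) 307218 = \left(- \frac{107318199937}{327062}\right) 307218 = - \frac{16485041374122633}{163531}$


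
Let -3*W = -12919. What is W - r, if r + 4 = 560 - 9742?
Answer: 40477/3 ≈ 13492.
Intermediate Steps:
W = 12919/3 (W = -1/3*(-12919) = 12919/3 ≈ 4306.3)
r = -9186 (r = -4 + (560 - 9742) = -4 - 9182 = -9186)
W - r = 12919/3 - 1*(-9186) = 12919/3 + 9186 = 40477/3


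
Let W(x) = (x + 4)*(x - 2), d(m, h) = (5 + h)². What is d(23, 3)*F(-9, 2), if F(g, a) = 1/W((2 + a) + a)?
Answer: 8/5 ≈ 1.6000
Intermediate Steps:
W(x) = (-2 + x)*(4 + x) (W(x) = (4 + x)*(-2 + x) = (-2 + x)*(4 + x))
F(g, a) = 1/(-4 + (2 + 2*a)² + 4*a) (F(g, a) = 1/(-8 + ((2 + a) + a)² + 2*((2 + a) + a)) = 1/(-8 + (2 + 2*a)² + 2*(2 + 2*a)) = 1/(-8 + (2 + 2*a)² + (4 + 4*a)) = 1/(-4 + (2 + 2*a)² + 4*a))
d(23, 3)*F(-9, 2) = (5 + 3)²*((¼)/(2*(3 + 2))) = 8²*((¼)*(½)/5) = 64*((¼)*(½)*(⅕)) = 64*(1/40) = 8/5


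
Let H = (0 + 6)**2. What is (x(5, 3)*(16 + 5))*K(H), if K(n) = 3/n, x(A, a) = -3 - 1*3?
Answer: -21/2 ≈ -10.500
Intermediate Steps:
x(A, a) = -6 (x(A, a) = -3 - 3 = -6)
H = 36 (H = 6**2 = 36)
(x(5, 3)*(16 + 5))*K(H) = (-6*(16 + 5))*(3/36) = (-6*21)*(3*(1/36)) = -126*1/12 = -21/2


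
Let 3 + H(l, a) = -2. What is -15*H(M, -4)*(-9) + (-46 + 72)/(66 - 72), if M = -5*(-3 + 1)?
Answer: -2038/3 ≈ -679.33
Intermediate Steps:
M = 10 (M = -5*(-2) = 10)
H(l, a) = -5 (H(l, a) = -3 - 2 = -5)
-15*H(M, -4)*(-9) + (-46 + 72)/(66 - 72) = -15*(-5)*(-9) + (-46 + 72)/(66 - 72) = 75*(-9) + 26/(-6) = -675 + 26*(-⅙) = -675 - 13/3 = -2038/3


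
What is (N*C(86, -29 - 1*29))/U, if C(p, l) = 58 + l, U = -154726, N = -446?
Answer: 0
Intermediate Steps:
(N*C(86, -29 - 1*29))/U = -446*(58 + (-29 - 1*29))/(-154726) = -446*(58 + (-29 - 29))*(-1/154726) = -446*(58 - 58)*(-1/154726) = -446*0*(-1/154726) = 0*(-1/154726) = 0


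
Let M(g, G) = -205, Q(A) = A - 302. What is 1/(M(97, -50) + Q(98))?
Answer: -1/409 ≈ -0.0024450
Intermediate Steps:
Q(A) = -302 + A
1/(M(97, -50) + Q(98)) = 1/(-205 + (-302 + 98)) = 1/(-205 - 204) = 1/(-409) = -1/409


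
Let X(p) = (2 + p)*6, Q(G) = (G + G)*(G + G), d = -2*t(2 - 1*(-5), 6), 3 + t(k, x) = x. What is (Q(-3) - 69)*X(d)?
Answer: 792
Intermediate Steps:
t(k, x) = -3 + x
d = -6 (d = -2*(-3 + 6) = -2*3 = -6)
Q(G) = 4*G² (Q(G) = (2*G)*(2*G) = 4*G²)
X(p) = 12 + 6*p
(Q(-3) - 69)*X(d) = (4*(-3)² - 69)*(12 + 6*(-6)) = (4*9 - 69)*(12 - 36) = (36 - 69)*(-24) = -33*(-24) = 792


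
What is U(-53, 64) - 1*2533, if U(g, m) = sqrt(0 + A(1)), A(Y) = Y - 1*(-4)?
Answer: -2533 + sqrt(5) ≈ -2530.8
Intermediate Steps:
A(Y) = 4 + Y (A(Y) = Y + 4 = 4 + Y)
U(g, m) = sqrt(5) (U(g, m) = sqrt(0 + (4 + 1)) = sqrt(0 + 5) = sqrt(5))
U(-53, 64) - 1*2533 = sqrt(5) - 1*2533 = sqrt(5) - 2533 = -2533 + sqrt(5)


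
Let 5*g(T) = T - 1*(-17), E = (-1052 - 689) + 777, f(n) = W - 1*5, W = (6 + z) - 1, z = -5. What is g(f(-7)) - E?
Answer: 4832/5 ≈ 966.40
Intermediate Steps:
W = 0 (W = (6 - 5) - 1 = 1 - 1 = 0)
f(n) = -5 (f(n) = 0 - 1*5 = 0 - 5 = -5)
E = -964 (E = -1741 + 777 = -964)
g(T) = 17/5 + T/5 (g(T) = (T - 1*(-17))/5 = (T + 17)/5 = (17 + T)/5 = 17/5 + T/5)
g(f(-7)) - E = (17/5 + (⅕)*(-5)) - 1*(-964) = (17/5 - 1) + 964 = 12/5 + 964 = 4832/5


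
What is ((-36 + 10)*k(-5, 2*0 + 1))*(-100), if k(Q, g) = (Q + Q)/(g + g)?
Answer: -13000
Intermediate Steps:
k(Q, g) = Q/g (k(Q, g) = (2*Q)/((2*g)) = (2*Q)*(1/(2*g)) = Q/g)
((-36 + 10)*k(-5, 2*0 + 1))*(-100) = ((-36 + 10)*(-5/(2*0 + 1)))*(-100) = -(-130)/(0 + 1)*(-100) = -(-130)/1*(-100) = -(-130)*(-100) = -26*(-5)*(-100) = 130*(-100) = -13000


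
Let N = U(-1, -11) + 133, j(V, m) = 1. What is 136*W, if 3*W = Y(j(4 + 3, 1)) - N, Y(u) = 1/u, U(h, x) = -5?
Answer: -17272/3 ≈ -5757.3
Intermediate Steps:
N = 128 (N = -5 + 133 = 128)
W = -127/3 (W = (1/1 - 1*128)/3 = (1 - 128)/3 = (⅓)*(-127) = -127/3 ≈ -42.333)
136*W = 136*(-127/3) = -17272/3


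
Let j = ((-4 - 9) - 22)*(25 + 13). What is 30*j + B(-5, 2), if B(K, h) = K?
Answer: -39905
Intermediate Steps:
j = -1330 (j = (-13 - 22)*38 = -35*38 = -1330)
30*j + B(-5, 2) = 30*(-1330) - 5 = -39900 - 5 = -39905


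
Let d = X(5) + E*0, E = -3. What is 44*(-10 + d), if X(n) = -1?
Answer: -484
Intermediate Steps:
d = -1 (d = -1 - 3*0 = -1 + 0 = -1)
44*(-10 + d) = 44*(-10 - 1) = 44*(-11) = -484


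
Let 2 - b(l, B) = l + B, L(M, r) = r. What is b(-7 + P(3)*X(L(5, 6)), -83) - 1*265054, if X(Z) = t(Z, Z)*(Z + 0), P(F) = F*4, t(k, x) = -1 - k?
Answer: -264458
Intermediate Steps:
P(F) = 4*F
X(Z) = Z*(-1 - Z) (X(Z) = (-1 - Z)*(Z + 0) = (-1 - Z)*Z = Z*(-1 - Z))
b(l, B) = 2 - B - l (b(l, B) = 2 - (l + B) = 2 - (B + l) = 2 + (-B - l) = 2 - B - l)
b(-7 + P(3)*X(L(5, 6)), -83) - 1*265054 = (2 - 1*(-83) - (-7 + (4*3)*(-1*6*(1 + 6)))) - 1*265054 = (2 + 83 - (-7 + 12*(-1*6*7))) - 265054 = (2 + 83 - (-7 + 12*(-42))) - 265054 = (2 + 83 - (-7 - 504)) - 265054 = (2 + 83 - 1*(-511)) - 265054 = (2 + 83 + 511) - 265054 = 596 - 265054 = -264458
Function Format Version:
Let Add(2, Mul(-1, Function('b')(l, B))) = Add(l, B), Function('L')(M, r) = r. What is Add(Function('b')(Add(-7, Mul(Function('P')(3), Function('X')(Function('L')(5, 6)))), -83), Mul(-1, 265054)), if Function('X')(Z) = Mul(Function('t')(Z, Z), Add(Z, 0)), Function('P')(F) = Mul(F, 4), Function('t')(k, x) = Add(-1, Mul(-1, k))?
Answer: -264458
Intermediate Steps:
Function('P')(F) = Mul(4, F)
Function('X')(Z) = Mul(Z, Add(-1, Mul(-1, Z))) (Function('X')(Z) = Mul(Add(-1, Mul(-1, Z)), Add(Z, 0)) = Mul(Add(-1, Mul(-1, Z)), Z) = Mul(Z, Add(-1, Mul(-1, Z))))
Function('b')(l, B) = Add(2, Mul(-1, B), Mul(-1, l)) (Function('b')(l, B) = Add(2, Mul(-1, Add(l, B))) = Add(2, Mul(-1, Add(B, l))) = Add(2, Add(Mul(-1, B), Mul(-1, l))) = Add(2, Mul(-1, B), Mul(-1, l)))
Add(Function('b')(Add(-7, Mul(Function('P')(3), Function('X')(Function('L')(5, 6)))), -83), Mul(-1, 265054)) = Add(Add(2, Mul(-1, -83), Mul(-1, Add(-7, Mul(Mul(4, 3), Mul(-1, 6, Add(1, 6)))))), Mul(-1, 265054)) = Add(Add(2, 83, Mul(-1, Add(-7, Mul(12, Mul(-1, 6, 7))))), -265054) = Add(Add(2, 83, Mul(-1, Add(-7, Mul(12, -42)))), -265054) = Add(Add(2, 83, Mul(-1, Add(-7, -504))), -265054) = Add(Add(2, 83, Mul(-1, -511)), -265054) = Add(Add(2, 83, 511), -265054) = Add(596, -265054) = -264458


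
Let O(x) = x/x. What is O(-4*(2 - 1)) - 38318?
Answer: -38317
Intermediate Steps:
O(x) = 1
O(-4*(2 - 1)) - 38318 = 1 - 38318 = -38317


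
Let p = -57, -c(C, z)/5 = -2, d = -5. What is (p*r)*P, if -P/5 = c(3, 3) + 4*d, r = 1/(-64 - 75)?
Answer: 2850/139 ≈ 20.504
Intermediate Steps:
c(C, z) = 10 (c(C, z) = -5*(-2) = 10)
r = -1/139 (r = 1/(-139) = -1/139 ≈ -0.0071942)
P = 50 (P = -5*(10 + 4*(-5)) = -5*(10 - 20) = -5*(-10) = 50)
(p*r)*P = -57*(-1/139)*50 = (57/139)*50 = 2850/139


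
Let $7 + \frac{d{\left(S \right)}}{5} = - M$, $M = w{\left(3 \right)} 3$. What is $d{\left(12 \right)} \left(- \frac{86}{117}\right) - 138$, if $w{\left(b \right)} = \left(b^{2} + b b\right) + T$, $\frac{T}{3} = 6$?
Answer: $\frac{33304}{117} \approx 284.65$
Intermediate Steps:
$T = 18$ ($T = 3 \cdot 6 = 18$)
$w{\left(b \right)} = 18 + 2 b^{2}$ ($w{\left(b \right)} = \left(b^{2} + b b\right) + 18 = \left(b^{2} + b^{2}\right) + 18 = 2 b^{2} + 18 = 18 + 2 b^{2}$)
$M = 108$ ($M = \left(18 + 2 \cdot 3^{2}\right) 3 = \left(18 + 2 \cdot 9\right) 3 = \left(18 + 18\right) 3 = 36 \cdot 3 = 108$)
$d{\left(S \right)} = -575$ ($d{\left(S \right)} = -35 + 5 \left(\left(-1\right) 108\right) = -35 + 5 \left(-108\right) = -35 - 540 = -575$)
$d{\left(12 \right)} \left(- \frac{86}{117}\right) - 138 = - 575 \left(- \frac{86}{117}\right) - 138 = - 575 \left(\left(-86\right) \frac{1}{117}\right) - 138 = \left(-575\right) \left(- \frac{86}{117}\right) - 138 = \frac{49450}{117} - 138 = \frac{33304}{117}$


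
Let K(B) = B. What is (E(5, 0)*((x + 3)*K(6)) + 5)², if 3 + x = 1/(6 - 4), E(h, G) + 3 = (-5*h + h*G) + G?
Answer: 6241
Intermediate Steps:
E(h, G) = -3 + G - 5*h + G*h (E(h, G) = -3 + ((-5*h + h*G) + G) = -3 + ((-5*h + G*h) + G) = -3 + (G - 5*h + G*h) = -3 + G - 5*h + G*h)
x = -5/2 (x = -3 + 1/(6 - 4) = -3 + 1/2 = -3 + ½ = -5/2 ≈ -2.5000)
(E(5, 0)*((x + 3)*K(6)) + 5)² = ((-3 + 0 - 5*5 + 0*5)*((-5/2 + 3)*6) + 5)² = ((-3 + 0 - 25 + 0)*((½)*6) + 5)² = (-28*3 + 5)² = (-84 + 5)² = (-79)² = 6241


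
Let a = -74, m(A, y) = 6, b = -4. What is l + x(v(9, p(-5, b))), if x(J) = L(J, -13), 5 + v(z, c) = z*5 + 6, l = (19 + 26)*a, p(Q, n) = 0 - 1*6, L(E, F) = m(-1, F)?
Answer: -3324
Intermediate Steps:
L(E, F) = 6
p(Q, n) = -6 (p(Q, n) = 0 - 6 = -6)
l = -3330 (l = (19 + 26)*(-74) = 45*(-74) = -3330)
v(z, c) = 1 + 5*z (v(z, c) = -5 + (z*5 + 6) = -5 + (5*z + 6) = -5 + (6 + 5*z) = 1 + 5*z)
x(J) = 6
l + x(v(9, p(-5, b))) = -3330 + 6 = -3324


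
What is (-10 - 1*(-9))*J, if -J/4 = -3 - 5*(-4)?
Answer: 68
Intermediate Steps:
J = -68 (J = -4*(-3 - 5*(-4)) = -4*(-3 + 20) = -4*17 = -68)
(-10 - 1*(-9))*J = (-10 - 1*(-9))*(-68) = (-10 + 9)*(-68) = -1*(-68) = 68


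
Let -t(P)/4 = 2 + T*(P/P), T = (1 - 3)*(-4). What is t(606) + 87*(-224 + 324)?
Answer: 8660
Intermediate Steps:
T = 8 (T = -2*(-4) = 8)
t(P) = -40 (t(P) = -4*(2 + 8*(P/P)) = -4*(2 + 8*1) = -4*(2 + 8) = -4*10 = -40)
t(606) + 87*(-224 + 324) = -40 + 87*(-224 + 324) = -40 + 87*100 = -40 + 8700 = 8660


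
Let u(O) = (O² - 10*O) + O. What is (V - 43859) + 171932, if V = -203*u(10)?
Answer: 126043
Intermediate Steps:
u(O) = O² - 9*O
V = -2030 (V = -2030*(-9 + 10) = -2030 ≈ -2030.0)
(V - 43859) + 171932 = (-2030 - 43859) + 171932 = -45889 + 171932 = 126043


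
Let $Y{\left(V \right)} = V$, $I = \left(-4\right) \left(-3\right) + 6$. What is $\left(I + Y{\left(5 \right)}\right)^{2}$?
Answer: $529$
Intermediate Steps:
$I = 18$ ($I = 12 + 6 = 18$)
$\left(I + Y{\left(5 \right)}\right)^{2} = \left(18 + 5\right)^{2} = 23^{2} = 529$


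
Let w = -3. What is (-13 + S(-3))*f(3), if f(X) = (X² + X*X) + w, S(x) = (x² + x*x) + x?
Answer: 30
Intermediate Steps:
S(x) = x + 2*x² (S(x) = (x² + x²) + x = 2*x² + x = x + 2*x²)
f(X) = -3 + 2*X² (f(X) = (X² + X*X) - 3 = (X² + X²) - 3 = 2*X² - 3 = -3 + 2*X²)
(-13 + S(-3))*f(3) = (-13 - 3*(1 + 2*(-3)))*(-3 + 2*3²) = (-13 - 3*(1 - 6))*(-3 + 2*9) = (-13 - 3*(-5))*(-3 + 18) = (-13 + 15)*15 = 2*15 = 30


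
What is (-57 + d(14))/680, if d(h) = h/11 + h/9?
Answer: -5363/67320 ≈ -0.079664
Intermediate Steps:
d(h) = 20*h/99 (d(h) = h*(1/11) + h*(⅑) = h/11 + h/9 = 20*h/99)
(-57 + d(14))/680 = (-57 + (20/99)*14)/680 = (-57 + 280/99)*(1/680) = -5363/99*1/680 = -5363/67320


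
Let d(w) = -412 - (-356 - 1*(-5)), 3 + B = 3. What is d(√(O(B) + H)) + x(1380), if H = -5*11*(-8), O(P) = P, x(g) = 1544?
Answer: 1483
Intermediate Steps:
B = 0 (B = -3 + 3 = 0)
H = 440 (H = -55*(-8) = 440)
d(w) = -61 (d(w) = -412 - (-356 + 5) = -412 - 1*(-351) = -412 + 351 = -61)
d(√(O(B) + H)) + x(1380) = -61 + 1544 = 1483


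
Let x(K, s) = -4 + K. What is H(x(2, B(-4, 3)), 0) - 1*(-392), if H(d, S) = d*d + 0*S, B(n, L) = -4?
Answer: 396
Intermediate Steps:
H(d, S) = d² (H(d, S) = d² + 0 = d²)
H(x(2, B(-4, 3)), 0) - 1*(-392) = (-4 + 2)² - 1*(-392) = (-2)² + 392 = 4 + 392 = 396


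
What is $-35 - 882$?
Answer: $-917$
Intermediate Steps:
$-35 - 882 = -917$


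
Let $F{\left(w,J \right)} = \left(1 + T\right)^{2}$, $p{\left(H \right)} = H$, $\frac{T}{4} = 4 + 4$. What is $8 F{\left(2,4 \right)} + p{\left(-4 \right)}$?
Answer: $8708$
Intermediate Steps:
$T = 32$ ($T = 4 \left(4 + 4\right) = 4 \cdot 8 = 32$)
$F{\left(w,J \right)} = 1089$ ($F{\left(w,J \right)} = \left(1 + 32\right)^{2} = 33^{2} = 1089$)
$8 F{\left(2,4 \right)} + p{\left(-4 \right)} = 8 \cdot 1089 - 4 = 8712 - 4 = 8708$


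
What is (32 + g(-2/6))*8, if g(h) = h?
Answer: 760/3 ≈ 253.33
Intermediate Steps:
(32 + g(-2/6))*8 = (32 - 2/6)*8 = (32 - 2*⅙)*8 = (32 - ⅓)*8 = (95/3)*8 = 760/3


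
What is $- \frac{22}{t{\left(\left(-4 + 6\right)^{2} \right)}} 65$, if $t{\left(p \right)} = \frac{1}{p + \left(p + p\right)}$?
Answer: $-17160$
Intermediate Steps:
$t{\left(p \right)} = \frac{1}{3 p}$ ($t{\left(p \right)} = \frac{1}{p + 2 p} = \frac{1}{3 p}$)
$- \frac{22}{t{\left(\left(-4 + 6\right)^{2} \right)}} 65 = - \frac{22}{\frac{1}{3} \frac{1}{\left(-4 + 6\right)^{2}}} \cdot 65 = - \frac{22}{\frac{1}{3} \frac{1}{2^{2}}} \cdot 65 = - \frac{22}{\frac{1}{3} \cdot \frac{1}{4}} \cdot 65 = - 22 \frac{1}{\frac{1}{12}} \cdot 65 = \left(-22\right) 12 \cdot 65 = \left(-264\right) 65 = -17160$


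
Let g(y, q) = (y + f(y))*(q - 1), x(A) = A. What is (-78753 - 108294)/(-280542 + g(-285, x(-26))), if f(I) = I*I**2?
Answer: -8907/29750168 ≈ -0.00029939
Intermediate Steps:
f(I) = I**3
g(y, q) = (-1 + q)*(y + y**3) (g(y, q) = (y + y**3)*(q - 1) = (y + y**3)*(-1 + q) = (-1 + q)*(y + y**3))
(-78753 - 108294)/(-280542 + g(-285, x(-26))) = (-78753 - 108294)/(-280542 - 285*(-1 - 26 - 1*(-285)**2 - 26*(-285)**2)) = -187047/(-280542 - 285*(-1 - 26 - 1*81225 - 26*81225)) = -187047/(-280542 - 285*(-1 - 26 - 81225 - 2111850)) = -187047/(-280542 - 285*(-2193102)) = -187047/(-280542 + 625034070) = -187047/624753528 = -187047*1/624753528 = -8907/29750168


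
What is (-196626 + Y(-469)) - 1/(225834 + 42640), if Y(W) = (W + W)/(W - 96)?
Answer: -29825515501013/151687810 ≈ -1.9662e+5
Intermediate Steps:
Y(W) = 2*W/(-96 + W) (Y(W) = (2*W)/(-96 + W) = 2*W/(-96 + W))
(-196626 + Y(-469)) - 1/(225834 + 42640) = (-196626 + 2*(-469)/(-96 - 469)) - 1/(225834 + 42640) = (-196626 + 2*(-469)/(-565)) - 1/268474 = (-196626 + 2*(-469)*(-1/565)) - 1*1/268474 = (-196626 + 938/565) - 1/268474 = -111092752/565 - 1/268474 = -29825515501013/151687810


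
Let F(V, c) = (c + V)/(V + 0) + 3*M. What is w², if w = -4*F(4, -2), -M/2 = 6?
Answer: 20164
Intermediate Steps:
M = -12 (M = -2*6 = -12)
F(V, c) = -36 + (V + c)/V (F(V, c) = (c + V)/(V + 0) + 3*(-12) = (V + c)/V - 36 = -36 + (V + c)/V)
w = 142 (w = -4*(-35 - 2/4) = -4*(-35 - 2*¼) = -4*(-35 - ½) = -4*(-71/2) = 142)
w² = 142² = 20164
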